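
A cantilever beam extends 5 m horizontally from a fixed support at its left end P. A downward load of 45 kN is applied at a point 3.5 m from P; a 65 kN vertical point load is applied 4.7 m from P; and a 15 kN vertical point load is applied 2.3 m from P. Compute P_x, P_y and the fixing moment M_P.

P_x = 0, P_y = 125.0 kN, M_P = 497.5 kN·m

ΣF_x = 0: P_x = 0.
ΣF_y = 0: P_y − 45 − 65 − 15 = 0 → P_y = 125.0 kN.
ΣM about P: M_P − 45·3.5 − 65·4.7 − 15·2.3 = 0 → M_P = 497.5 kN·m.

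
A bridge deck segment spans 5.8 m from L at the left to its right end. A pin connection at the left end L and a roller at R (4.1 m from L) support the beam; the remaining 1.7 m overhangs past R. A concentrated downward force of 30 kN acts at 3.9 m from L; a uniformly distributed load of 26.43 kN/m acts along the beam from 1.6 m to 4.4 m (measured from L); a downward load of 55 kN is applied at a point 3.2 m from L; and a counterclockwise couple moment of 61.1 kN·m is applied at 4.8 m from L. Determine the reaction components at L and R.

L_x = 0, L_y = 48.29 kN, R_y = 110.7 kN

Resultant of the distributed load: 26.43 × 2.8 = 74.004 kN at 3 m from L.
ΣM about L: R_y·4.1 − 30·3.9 − (26.43·2.8)·3 − 55·3.2 + 61.1 = 0 → R_y = 453.912/4.1 = 110.71 ≈ 110.7 kN.
ΣF_y = 0: L_y + 110.71 − 30 − 26.43·2.8 − 55 = 0 → L_y = 48.29 kN.
ΣF_x = 0: no horizontal applied forces, so L_x = 0.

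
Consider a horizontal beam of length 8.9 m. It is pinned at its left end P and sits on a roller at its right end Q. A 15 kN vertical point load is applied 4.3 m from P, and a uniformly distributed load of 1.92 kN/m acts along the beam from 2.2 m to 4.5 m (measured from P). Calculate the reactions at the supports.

P_x = 0, P_y = 10.51 kN, Q_y = 8.909 kN

Resultant of the distributed load: 1.92 × 2.3 = 4.416 kN at 3.35 m from P.
Taking moments about P: Q_y·8.9 − 15·4.3 − (1.92·2.3)·3.35 = 0 → Q_y = 79.2936/8.9 = 8.90939 ≈ 8.909 kN.
ΣF_y = 0: P_y + 8.90939 − 15 − 1.92·2.3 = 0 → P_y = 10.51 kN.
ΣF_x = 0: no horizontal applied forces, so P_x = 0.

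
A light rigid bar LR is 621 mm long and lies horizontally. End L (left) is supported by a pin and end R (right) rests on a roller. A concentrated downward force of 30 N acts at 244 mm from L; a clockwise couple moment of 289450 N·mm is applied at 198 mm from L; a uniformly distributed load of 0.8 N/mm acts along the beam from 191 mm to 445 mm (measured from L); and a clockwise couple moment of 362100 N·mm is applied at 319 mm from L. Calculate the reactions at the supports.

Resultant of the distributed load: 0.8 × 254 = 203.2 N at 318 mm from L.
ΣM about L: R_y·621 − 30·244 − 289450 − (0.8·254)·318 − 362100 = 0 → R_y = 723487.6/621 = 1165.04 ≈ 1165 N.
ΣF_y = 0: L_y + 1165.04 − 30 − 0.8·254 = 0 → L_y = -931.8 N.
ΣF_x = 0: no horizontal applied forces, so L_x = 0.

L_x = 0, L_y = -931.8 N, R_y = 1165 N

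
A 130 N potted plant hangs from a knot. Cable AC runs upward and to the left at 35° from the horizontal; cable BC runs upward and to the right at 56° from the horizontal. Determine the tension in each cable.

ΣF_x = 0: −T_AC·cos35° + T_BC·cos56° = 0 → T_BC = 1.46488·T_AC.
ΣF_y = 0: T_AC·sin35° + T_BC·sin56° = 130.
Substitute: T_AC·(0.573576 + 1.46488·0.829038) = 130 → T_AC = 72.7062 ≈ 72.71 N.
Then T_BC = 1.46488 × 72.7062 = 106.5 N.

T_AC = 72.71 N, T_BC = 106.5 N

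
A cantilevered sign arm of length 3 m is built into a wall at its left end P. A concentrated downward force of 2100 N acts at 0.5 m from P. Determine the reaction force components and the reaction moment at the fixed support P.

ΣF_x = 0: P_x = 0.
ΣF_y = 0: P_y − 2100 = 0 → P_y = 2100 N.
ΣM about P: M_P − 2100·0.5 = 0 → M_P = 1050 N·m.

P_x = 0, P_y = 2100 N, M_P = 1050 N·m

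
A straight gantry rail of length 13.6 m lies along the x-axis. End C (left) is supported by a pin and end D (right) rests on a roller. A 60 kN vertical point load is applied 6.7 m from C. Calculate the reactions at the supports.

C_x = 0, C_y = 30.44 kN, D_y = 29.56 kN

Taking moments about C: D_y·13.6 − 60·6.7 = 0 → D_y = 402/13.6 = 29.5588 ≈ 29.56 kN.
ΣF_y = 0: C_y + 29.5588 − 60 = 0 → C_y = 30.44 kN.
ΣF_x = 0: no horizontal applied forces, so C_x = 0.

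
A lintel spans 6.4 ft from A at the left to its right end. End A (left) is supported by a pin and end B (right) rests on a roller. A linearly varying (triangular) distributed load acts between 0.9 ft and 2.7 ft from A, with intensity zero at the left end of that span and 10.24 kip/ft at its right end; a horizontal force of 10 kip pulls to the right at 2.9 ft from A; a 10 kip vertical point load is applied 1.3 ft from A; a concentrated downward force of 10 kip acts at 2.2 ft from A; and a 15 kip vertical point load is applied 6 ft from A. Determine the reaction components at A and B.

Resultant of the triangular load: ½ × 10.24 × 1.8 = 9.216 kip, acting at 2.1 ft from A (one-third of the span from the peak).
Taking moments about A: B_y·6.4 − (½·10.24·1.8)·2.1 − 10·1.3 − 10·2.2 − 15·6 = 0 → B_y = 144.3536/6.4 = 22.5552 ≈ 22.56 kip.
ΣF_y = 0: A_y + 22.5552 − ½·10.24·1.8 − 10 − 10 − 15 = 0 → A_y = 21.66 kip.
ΣF_x = 0: A_x + 10 = 0 → A_x = -10.00 kip.

A_x = -10.00 kip, A_y = 21.66 kip, B_y = 22.56 kip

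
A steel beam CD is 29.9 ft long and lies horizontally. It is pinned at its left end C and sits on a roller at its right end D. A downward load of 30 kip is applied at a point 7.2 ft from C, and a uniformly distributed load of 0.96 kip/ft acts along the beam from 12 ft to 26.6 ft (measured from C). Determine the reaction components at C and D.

C_x = 0, C_y = 27.74 kip, D_y = 16.27 kip

Resultant of the distributed load: 0.96 × 14.6 = 14.016 kip at 19.3 ft from C.
ΣM about C: D_y·29.9 − 30·7.2 − (0.96·14.6)·19.3 = 0 → D_y = 486.5088/29.9 = 16.2712 ≈ 16.27 kip.
ΣF_y = 0: C_y + 16.2712 − 30 − 0.96·14.6 = 0 → C_y = 27.74 kip.
ΣF_x = 0: no horizontal applied forces, so C_x = 0.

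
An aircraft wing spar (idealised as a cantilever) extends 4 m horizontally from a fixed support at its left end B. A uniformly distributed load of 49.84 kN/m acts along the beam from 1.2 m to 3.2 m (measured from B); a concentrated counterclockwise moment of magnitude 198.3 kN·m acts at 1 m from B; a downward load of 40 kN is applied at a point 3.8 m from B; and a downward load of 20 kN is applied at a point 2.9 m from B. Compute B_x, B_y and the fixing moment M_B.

B_x = 0, B_y = 159.7 kN, M_B = 231.0 kN·m

Resultant of the distributed load: 49.84 × 2 = 99.68 kN at 2.2 m from B.
ΣF_x = 0: B_x = 0.
ΣF_y = 0: B_y − 49.84·2 − 40 − 20 = 0 → B_y = 159.7 kN.
ΣM about B: M_B − (49.84·2)·2.2 + 198.3 − 40·3.8 − 20·2.9 = 0 → M_B = 231.0 kN·m.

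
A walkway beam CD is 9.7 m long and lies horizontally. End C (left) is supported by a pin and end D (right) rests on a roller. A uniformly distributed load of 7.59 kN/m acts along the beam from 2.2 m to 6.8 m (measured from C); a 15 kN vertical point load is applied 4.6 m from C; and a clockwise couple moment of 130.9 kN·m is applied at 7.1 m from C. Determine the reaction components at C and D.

Resultant of the distributed load: 7.59 × 4.6 = 34.914 kN at 4.5 m from C.
Taking moments about C: D_y·9.7 − (7.59·4.6)·4.5 − 15·4.6 − 130.9 = 0 → D_y = 357.013/9.7 = 36.8055 ≈ 36.81 kN.
ΣF_y = 0: C_y + 36.8055 − 7.59·4.6 − 15 = 0 → C_y = 13.11 kN.
ΣF_x = 0: no horizontal applied forces, so C_x = 0.

C_x = 0, C_y = 13.11 kN, D_y = 36.81 kN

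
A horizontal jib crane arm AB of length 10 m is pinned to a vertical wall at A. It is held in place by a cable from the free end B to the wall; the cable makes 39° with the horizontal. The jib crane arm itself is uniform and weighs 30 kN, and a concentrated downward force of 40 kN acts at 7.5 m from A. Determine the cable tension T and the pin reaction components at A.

T = 71.51 kN, A_x = 55.57 kN, A_y = 25.00 kN

ΣM about A: T·sin39°·10 − 30·5 − 40·7.5 = 0 → T = 450/(10·0.62932) = 71.5058 ≈ 71.51 kN.
ΣF_x = 0: A_x − T·cos39° = 0 → A_x = 71.5058 × 0.777146 = 55.57 kN.
ΣF_y = 0: A_y + T·sin39° − 30 − 40 = 0 → A_y = 70 − 71.5058 × 0.62932 = 25.00 kN.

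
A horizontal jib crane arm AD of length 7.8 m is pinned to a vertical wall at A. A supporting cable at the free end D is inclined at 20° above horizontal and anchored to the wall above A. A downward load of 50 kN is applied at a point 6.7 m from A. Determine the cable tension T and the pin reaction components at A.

ΣM about A: T·sin20°·7.8 − 50·6.7 = 0 → T = 335/(7.8·0.34202) = 125.574 ≈ 125.6 kN.
ΣF_x = 0: A_x − T·cos20° = 0 → A_x = 125.574 × 0.939693 = 118.0 kN.
ΣF_y = 0: A_y + T·sin20° − 50 = 0 → A_y = 50 − 125.574 × 0.34202 = 7.051 kN.

T = 125.6 kN, A_x = 118.0 kN, A_y = 7.051 kN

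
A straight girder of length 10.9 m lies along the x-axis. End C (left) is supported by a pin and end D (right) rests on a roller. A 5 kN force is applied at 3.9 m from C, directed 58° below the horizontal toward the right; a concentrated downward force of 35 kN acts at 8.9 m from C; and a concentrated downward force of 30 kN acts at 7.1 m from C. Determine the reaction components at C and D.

Taking moments about C: D_y·10.9 − 5·sin58°·3.9 − 35·8.9 − 30·7.1 = 0 → D_y = 541.037/10.9 = 49.6364 ≈ 49.64 kN.
ΣF_y = 0: C_y + 49.6364 − 5·sin58° − 35 − 30 = 0 → C_y = 19.60 kN.
ΣF_x = 0: C_x + 5·cos58° = 0 → C_x = -2.650 kN.

C_x = -2.650 kN, C_y = 19.60 kN, D_y = 49.64 kN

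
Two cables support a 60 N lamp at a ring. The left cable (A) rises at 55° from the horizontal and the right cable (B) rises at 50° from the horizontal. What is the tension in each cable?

T_A = 39.93 N, T_B = 35.63 N

ΣF_x = 0: −T_A·cos55° + T_B·cos50° = 0 → T_B = 0.892327·T_A.
ΣF_y = 0: T_A·sin55° + T_B·sin50° = 60.
Substitute: T_A·(0.819152 + 0.892327·0.766044) = 60 → T_A = 39.9278 ≈ 39.93 N.
Then T_B = 0.892327 × 39.9278 = 35.63 N.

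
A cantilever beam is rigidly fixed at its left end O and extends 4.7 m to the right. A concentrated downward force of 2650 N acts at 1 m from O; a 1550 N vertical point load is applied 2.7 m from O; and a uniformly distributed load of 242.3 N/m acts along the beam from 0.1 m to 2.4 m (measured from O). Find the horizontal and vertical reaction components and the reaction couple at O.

O_x = 0, O_y = 4757 N, M_O = 7532 N·m

Resultant of the distributed load: 242.3 × 2.3 = 557.29 N at 1.25 m from O.
ΣF_x = 0: O_x = 0.
ΣF_y = 0: O_y − 2650 − 1550 − 242.3·2.3 = 0 → O_y = 4757 N.
ΣM about O: M_O − 2650·1 − 1550·2.7 − (242.3·2.3)·1.25 = 0 → M_O = 7532 N·m.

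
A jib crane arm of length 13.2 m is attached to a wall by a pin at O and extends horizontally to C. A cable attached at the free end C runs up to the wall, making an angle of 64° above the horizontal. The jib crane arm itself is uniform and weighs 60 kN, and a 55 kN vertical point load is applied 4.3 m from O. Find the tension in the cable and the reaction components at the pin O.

ΣM about O: T·sin64°·13.2 − 60·6.6 − 55·4.3 = 0 → T = 632.5/(13.2·0.898794) = 53.3122 ≈ 53.31 kN.
ΣF_x = 0: O_x − T·cos64° = 0 → O_x = 53.3122 × 0.438371 = 23.37 kN.
ΣF_y = 0: O_y + T·sin64° − 60 − 55 = 0 → O_y = 115 − 53.3122 × 0.898794 = 67.08 kN.

T = 53.31 kN, O_x = 23.37 kN, O_y = 67.08 kN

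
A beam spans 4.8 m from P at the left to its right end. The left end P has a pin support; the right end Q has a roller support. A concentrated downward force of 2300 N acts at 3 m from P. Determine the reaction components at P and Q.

P_x = 0, P_y = 862.5 N, Q_y = 1438 N

Moments about P: Q_y·4.8 − 2300·3 = 0 → Q_y = 6900/4.8 = 1437.5 ≈ 1438 N.
ΣF_y = 0: P_y + 1437.5 − 2300 = 0 → P_y = 862.5 N.
ΣF_x = 0: no horizontal applied forces, so P_x = 0.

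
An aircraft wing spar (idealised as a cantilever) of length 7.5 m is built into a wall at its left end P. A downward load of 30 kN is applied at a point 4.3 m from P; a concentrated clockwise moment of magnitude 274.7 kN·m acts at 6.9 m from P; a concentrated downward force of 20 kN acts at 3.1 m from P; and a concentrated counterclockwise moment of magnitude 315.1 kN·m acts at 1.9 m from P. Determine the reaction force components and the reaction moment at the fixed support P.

ΣF_x = 0: P_x = 0.
ΣF_y = 0: P_y − 30 − 20 = 0 → P_y = 50.00 kN.
ΣM about P: M_P − 30·4.3 − 274.7 − 20·3.1 + 315.1 = 0 → M_P = 150.6 kN·m.

P_x = 0, P_y = 50.00 kN, M_P = 150.6 kN·m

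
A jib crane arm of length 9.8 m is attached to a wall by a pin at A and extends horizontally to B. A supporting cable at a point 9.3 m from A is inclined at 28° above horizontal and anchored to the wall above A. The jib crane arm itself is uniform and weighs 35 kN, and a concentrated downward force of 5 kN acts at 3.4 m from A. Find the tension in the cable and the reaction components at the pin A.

T = 43.17 kN, A_x = 38.12 kN, A_y = 19.73 kN

ΣM about A: T·sin28°·9.3 − 35·4.9 − 5·3.4 = 0 → T = 188.5/(9.3·0.469472) = 43.1736 ≈ 43.17 kN.
ΣF_x = 0: A_x − T·cos28° = 0 → A_x = 43.1736 × 0.882948 = 38.12 kN.
ΣF_y = 0: A_y + T·sin28° − 35 − 5 = 0 → A_y = 40 − 43.1736 × 0.469472 = 19.73 kN.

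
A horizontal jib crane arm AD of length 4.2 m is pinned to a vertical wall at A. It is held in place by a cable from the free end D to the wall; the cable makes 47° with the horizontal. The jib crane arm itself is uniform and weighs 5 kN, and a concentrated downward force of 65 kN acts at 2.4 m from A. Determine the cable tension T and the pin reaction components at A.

T = 54.20 kN, A_x = 36.97 kN, A_y = 30.36 kN

ΣM about A: T·sin47°·4.2 − 5·2.1 − 65·2.4 = 0 → T = 166.5/(4.2·0.731354) = 54.2047 ≈ 54.20 kN.
ΣF_x = 0: A_x − T·cos47° = 0 → A_x = 54.2047 × 0.681998 = 36.97 kN.
ΣF_y = 0: A_y + T·sin47° − 5 − 65 = 0 → A_y = 70 − 54.2047 × 0.731354 = 30.36 kN.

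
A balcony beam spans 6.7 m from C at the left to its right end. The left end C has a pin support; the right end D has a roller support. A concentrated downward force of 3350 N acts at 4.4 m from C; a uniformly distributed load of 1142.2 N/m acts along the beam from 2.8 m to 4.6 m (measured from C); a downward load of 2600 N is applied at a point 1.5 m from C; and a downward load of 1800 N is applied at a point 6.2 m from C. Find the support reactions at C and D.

Resultant of the distributed load: 1142.2 × 1.8 = 2055.96 N at 3.7 m from C.
ΣM about C: D_y·6.7 − 3350·4.4 − (1142.2·1.8)·3.7 − 2600·1.5 − 1800·6.2 = 0 → D_y = 37407.052/6.7 = 5583.14 ≈ 5583 N.
ΣF_y = 0: C_y + 5583.14 − 3350 − 1142.2·1.8 − 2600 − 1800 = 0 → C_y = 4223 N.
ΣF_x = 0: no horizontal applied forces, so C_x = 0.

C_x = 0, C_y = 4223 N, D_y = 5583 N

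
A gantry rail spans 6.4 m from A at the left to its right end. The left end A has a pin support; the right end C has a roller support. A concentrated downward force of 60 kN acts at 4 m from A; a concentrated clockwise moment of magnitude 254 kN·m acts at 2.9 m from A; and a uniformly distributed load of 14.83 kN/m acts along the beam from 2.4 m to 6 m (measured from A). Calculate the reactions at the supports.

A_x = 0, A_y = 1.165 kN, C_y = 112.2 kN

Resultant of the distributed load: 14.83 × 3.6 = 53.388 kN at 4.2 m from A.
Moments about A: C_y·6.4 − 60·4 − 254 − (14.83·3.6)·4.2 = 0 → C_y = 718.2296/6.4 = 112.223 ≈ 112.2 kN.
ΣF_y = 0: A_y + 112.223 − 60 − 14.83·3.6 = 0 → A_y = 1.165 kN.
ΣF_x = 0: no horizontal applied forces, so A_x = 0.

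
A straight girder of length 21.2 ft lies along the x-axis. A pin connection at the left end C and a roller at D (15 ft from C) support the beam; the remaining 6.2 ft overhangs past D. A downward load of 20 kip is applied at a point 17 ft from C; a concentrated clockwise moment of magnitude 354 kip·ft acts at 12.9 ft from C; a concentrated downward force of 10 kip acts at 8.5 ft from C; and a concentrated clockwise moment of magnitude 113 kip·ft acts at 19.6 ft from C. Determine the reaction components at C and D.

ΣM about C: D_y·15 − 20·17 − 354 − 10·8.5 − 113 = 0 → D_y = 892/15 = 59.4667 ≈ 59.47 kip.
ΣF_y = 0: C_y + 59.4667 − 20 − 10 = 0 → C_y = -29.47 kip.
ΣF_x = 0: no horizontal applied forces, so C_x = 0.

C_x = 0, C_y = -29.47 kip, D_y = 59.47 kip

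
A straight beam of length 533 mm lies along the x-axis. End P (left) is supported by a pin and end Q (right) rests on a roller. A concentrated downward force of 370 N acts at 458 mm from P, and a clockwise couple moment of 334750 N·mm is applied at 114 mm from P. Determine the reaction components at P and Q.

ΣM about P: Q_y·533 − 370·458 − 334750 = 0 → Q_y = 504210/533 = 945.985 ≈ 946.0 N.
ΣF_y = 0: P_y + 945.985 − 370 = 0 → P_y = -576.0 N.
ΣF_x = 0: no horizontal applied forces, so P_x = 0.

P_x = 0, P_y = -576.0 N, Q_y = 946.0 N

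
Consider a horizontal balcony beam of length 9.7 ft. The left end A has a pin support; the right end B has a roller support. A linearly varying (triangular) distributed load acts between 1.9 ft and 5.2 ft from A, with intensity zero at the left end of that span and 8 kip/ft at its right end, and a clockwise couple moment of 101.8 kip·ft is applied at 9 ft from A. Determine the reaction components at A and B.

Resultant of the triangular load: ½ × 8 × 3.3 = 13.2 kip, acting at 4.1 ft from A (one-third of the span from the peak).
ΣM about A: B_y·9.7 − (½·8·3.3)·4.1 − 101.8 = 0 → B_y = 155.92/9.7 = 16.0742 ≈ 16.07 kip.
ΣF_y = 0: A_y + 16.0742 − ½·8·3.3 = 0 → A_y = -2.874 kip.
ΣF_x = 0: no horizontal applied forces, so A_x = 0.

A_x = 0, A_y = -2.874 kip, B_y = 16.07 kip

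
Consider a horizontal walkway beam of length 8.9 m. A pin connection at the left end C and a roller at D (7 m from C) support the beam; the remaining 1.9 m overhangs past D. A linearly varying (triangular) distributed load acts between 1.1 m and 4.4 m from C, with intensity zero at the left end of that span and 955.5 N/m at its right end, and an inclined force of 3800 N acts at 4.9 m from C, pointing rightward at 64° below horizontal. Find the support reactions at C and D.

C_x = -1666 N, C_y = 1858 N, D_y = 3134 N

Resultant of the triangular load: ½ × 955.5 × 3.3 = 1576.575 N, acting at 3.3 m from C (one-third of the span from the peak).
Moments about C: D_y·7 − (½·955.5·3.3)·3.3 − 3800·sin64°·4.9 = 0 → D_y = 21938.2/7 = 3134.03 ≈ 3134 N.
ΣF_y = 0: C_y + 3134.03 − ½·955.5·3.3 − 3800·sin64° = 0 → C_y = 1858 N.
ΣF_x = 0: C_x + 3800·cos64° = 0 → C_x = -1666 N.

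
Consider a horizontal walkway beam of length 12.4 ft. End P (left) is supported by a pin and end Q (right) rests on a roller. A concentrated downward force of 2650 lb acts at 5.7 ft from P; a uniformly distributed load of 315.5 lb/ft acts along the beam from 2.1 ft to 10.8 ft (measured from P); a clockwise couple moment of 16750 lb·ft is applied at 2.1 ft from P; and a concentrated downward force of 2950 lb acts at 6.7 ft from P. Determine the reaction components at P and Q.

P_x = 0, P_y = 2754 lb, Q_y = 5591 lb

Resultant of the distributed load: 315.5 × 8.7 = 2744.85 lb at 6.45 ft from P.
ΣM about P: Q_y·12.4 − 2650·5.7 − (315.5·8.7)·6.45 − 16750 − 2950·6.7 = 0 → Q_y = 69324.2825/12.4 = 5590.67 ≈ 5591 lb.
ΣF_y = 0: P_y + 5590.67 − 2650 − 315.5·8.7 − 2950 = 0 → P_y = 2754 lb.
ΣF_x = 0: no horizontal applied forces, so P_x = 0.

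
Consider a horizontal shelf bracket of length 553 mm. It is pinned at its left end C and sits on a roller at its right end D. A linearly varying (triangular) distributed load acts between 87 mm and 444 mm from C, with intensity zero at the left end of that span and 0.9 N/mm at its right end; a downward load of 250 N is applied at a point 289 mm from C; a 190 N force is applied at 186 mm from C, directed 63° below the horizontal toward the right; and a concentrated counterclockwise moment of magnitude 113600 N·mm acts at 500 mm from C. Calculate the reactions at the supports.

C_x = -86.26 N, C_y = 503.4 N, D_y = 76.58 N

Resultant of the triangular load: ½ × 0.9 × 357 = 160.65 N, acting at 325 mm from C (one-third of the span from the peak).
Taking moments about C: D_y·553 − (½·0.9·357)·325 − 250·289 − 190·sin63°·186 + 113600 = 0 → D_y = 42349.4/553 = 76.5812 ≈ 76.58 N.
ΣF_y = 0: C_y + 76.5812 − ½·0.9·357 − 250 − 190·sin63° = 0 → C_y = 503.4 N.
ΣF_x = 0: C_x + 190·cos63° = 0 → C_x = -86.26 N.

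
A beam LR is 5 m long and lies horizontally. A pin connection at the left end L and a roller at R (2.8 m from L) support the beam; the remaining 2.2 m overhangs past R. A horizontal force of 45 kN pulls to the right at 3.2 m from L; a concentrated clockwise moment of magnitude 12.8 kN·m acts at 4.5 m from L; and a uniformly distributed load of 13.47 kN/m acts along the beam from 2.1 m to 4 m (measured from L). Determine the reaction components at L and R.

Resultant of the distributed load: 13.47 × 1.9 = 25.593 kN at 3.05 m from L.
ΣM about L: R_y·2.8 − 12.8 − (13.47·1.9)·3.05 = 0 → R_y = 90.85865/2.8 = 32.4495 ≈ 32.45 kN.
ΣF_y = 0: L_y + 32.4495 − 13.47·1.9 = 0 → L_y = -6.857 kN.
ΣF_x = 0: L_x + 45 = 0 → L_x = -45.00 kN.

L_x = -45.00 kN, L_y = -6.857 kN, R_y = 32.45 kN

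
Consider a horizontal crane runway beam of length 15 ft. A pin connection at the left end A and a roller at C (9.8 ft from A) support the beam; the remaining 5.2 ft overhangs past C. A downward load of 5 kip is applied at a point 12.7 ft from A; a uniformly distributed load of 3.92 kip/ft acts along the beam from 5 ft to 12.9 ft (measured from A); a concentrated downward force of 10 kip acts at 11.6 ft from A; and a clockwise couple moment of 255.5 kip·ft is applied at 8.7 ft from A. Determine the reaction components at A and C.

Resultant of the distributed load: 3.92 × 7.9 = 30.968 kip at 8.95 ft from A.
Taking moments about A: C_y·9.8 − 5·12.7 − (3.92·7.9)·8.95 − 10·11.6 − 255.5 = 0 → C_y = 712.1636/9.8 = 72.6698 ≈ 72.67 kip.
ΣF_y = 0: A_y + 72.6698 − 5 − 3.92·7.9 − 10 = 0 → A_y = -26.70 kip.
ΣF_x = 0: no horizontal applied forces, so A_x = 0.

A_x = 0, A_y = -26.70 kip, C_y = 72.67 kip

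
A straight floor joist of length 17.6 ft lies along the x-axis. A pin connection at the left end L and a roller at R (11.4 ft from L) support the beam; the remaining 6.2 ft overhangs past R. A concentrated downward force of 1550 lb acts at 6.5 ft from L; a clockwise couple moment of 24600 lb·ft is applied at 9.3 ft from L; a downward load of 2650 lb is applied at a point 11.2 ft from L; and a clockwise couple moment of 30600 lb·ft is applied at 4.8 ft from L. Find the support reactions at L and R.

L_x = 0, L_y = -4129 lb, R_y = 8329 lb

Taking moments about L: R_y·11.4 − 1550·6.5 − 24600 − 2650·11.2 − 30600 = 0 → R_y = 94955/11.4 = 8329.39 ≈ 8329 lb.
ΣF_y = 0: L_y + 8329.39 − 1550 − 2650 = 0 → L_y = -4129 lb.
ΣF_x = 0: no horizontal applied forces, so L_x = 0.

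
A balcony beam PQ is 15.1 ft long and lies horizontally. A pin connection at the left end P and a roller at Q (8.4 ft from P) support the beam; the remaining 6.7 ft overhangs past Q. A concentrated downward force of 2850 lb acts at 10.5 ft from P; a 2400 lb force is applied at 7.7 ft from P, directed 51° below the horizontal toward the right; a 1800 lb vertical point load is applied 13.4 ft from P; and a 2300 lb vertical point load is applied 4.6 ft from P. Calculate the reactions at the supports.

ΣM about P: Q_y·8.4 − 2850·10.5 − 2400·sin51°·7.7 − 1800·13.4 − 2300·4.6 = 0 → Q_y = 78986.7/8.4 = 9403.18 ≈ 9403 lb.
ΣF_y = 0: P_y + 9403.18 − 2850 − 2400·sin51° − 1800 − 2300 = 0 → P_y = -588.0 lb.
ΣF_x = 0: P_x + 2400·cos51° = 0 → P_x = -1510 lb.

P_x = -1510 lb, P_y = -588.0 lb, Q_y = 9403 lb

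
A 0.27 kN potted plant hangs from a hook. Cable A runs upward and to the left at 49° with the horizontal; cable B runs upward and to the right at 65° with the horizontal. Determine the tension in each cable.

T_A = 0.1249 kN, T_B = 0.1939 kN

ΣF_x = 0: −T_A·cos49° + T_B·cos65° = 0 → T_B = 1.55237·T_A.
ΣF_y = 0: T_A·sin49° + T_B·sin65° = 0.27.
Substitute: T_A·(0.75471 + 1.55237·0.906308) = 0.27 → T_A = 0.124905 ≈ 0.1249 kN.
Then T_B = 1.55237 × 0.124905 = 0.1939 kN.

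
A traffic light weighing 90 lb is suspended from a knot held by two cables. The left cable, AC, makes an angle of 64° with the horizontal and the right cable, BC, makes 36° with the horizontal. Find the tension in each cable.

T_AC = 73.93 lb, T_BC = 40.06 lb

ΣF_x = 0: −T_AC·cos64° + T_BC·cos36° = 0 → T_BC = 0.541857·T_AC.
ΣF_y = 0: T_AC·sin64° + T_BC·sin36° = 90.
Substitute: T_AC·(0.898794 + 0.541857·0.587785) = 90 → T_AC = 73.9348 ≈ 73.93 lb.
Then T_BC = 0.541857 × 73.9348 = 40.06 lb.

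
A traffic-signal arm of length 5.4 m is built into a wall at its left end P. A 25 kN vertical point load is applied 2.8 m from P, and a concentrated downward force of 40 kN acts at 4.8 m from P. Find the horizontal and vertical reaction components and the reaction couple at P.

ΣF_x = 0: P_x = 0.
ΣF_y = 0: P_y − 25 − 40 = 0 → P_y = 65.00 kN.
ΣM about P: M_P − 25·2.8 − 40·4.8 = 0 → M_P = 262.0 kN·m.

P_x = 0, P_y = 65.00 kN, M_P = 262.0 kN·m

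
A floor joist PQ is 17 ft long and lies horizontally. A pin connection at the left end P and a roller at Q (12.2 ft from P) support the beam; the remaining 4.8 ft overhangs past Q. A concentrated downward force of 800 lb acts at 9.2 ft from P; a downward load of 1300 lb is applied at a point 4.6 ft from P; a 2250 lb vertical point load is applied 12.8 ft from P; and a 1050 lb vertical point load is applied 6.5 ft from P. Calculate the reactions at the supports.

ΣM about P: Q_y·12.2 − 800·9.2 − 1300·4.6 − 2250·12.8 − 1050·6.5 = 0 → Q_y = 48965/12.2 = 4013.52 ≈ 4014 lb.
ΣF_y = 0: P_y + 4013.52 − 800 − 1300 − 2250 − 1050 = 0 → P_y = 1386 lb.
ΣF_x = 0: no horizontal applied forces, so P_x = 0.

P_x = 0, P_y = 1386 lb, Q_y = 4014 lb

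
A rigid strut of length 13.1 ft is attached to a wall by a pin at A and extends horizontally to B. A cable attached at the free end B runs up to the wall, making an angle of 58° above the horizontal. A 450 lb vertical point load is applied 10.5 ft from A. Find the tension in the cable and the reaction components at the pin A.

ΣM about A: T·sin58°·13.1 − 450·10.5 = 0 → T = 4725/(13.1·0.848048) = 425.314 ≈ 425.3 lb.
ΣF_x = 0: A_x − T·cos58° = 0 → A_x = 425.314 × 0.529919 = 225.4 lb.
ΣF_y = 0: A_y + T·sin58° − 450 = 0 → A_y = 450 − 425.314 × 0.848048 = 89.31 lb.

T = 425.3 lb, A_x = 225.4 lb, A_y = 89.31 lb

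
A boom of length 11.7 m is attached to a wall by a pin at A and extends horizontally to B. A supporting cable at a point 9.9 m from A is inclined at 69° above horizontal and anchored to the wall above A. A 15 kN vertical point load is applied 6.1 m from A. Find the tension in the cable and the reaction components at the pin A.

ΣM about A: T·sin69°·9.9 − 15·6.1 = 0 → T = 91.5/(9.9·0.93358) = 9.89998 ≈ 9.900 kN.
ΣF_x = 0: A_x − T·cos69° = 0 → A_x = 9.89998 × 0.358368 = 3.548 kN.
ΣF_y = 0: A_y + T·sin69° − 15 = 0 → A_y = 15 − 9.89998 × 0.93358 = 5.758 kN.

T = 9.900 kN, A_x = 3.548 kN, A_y = 5.758 kN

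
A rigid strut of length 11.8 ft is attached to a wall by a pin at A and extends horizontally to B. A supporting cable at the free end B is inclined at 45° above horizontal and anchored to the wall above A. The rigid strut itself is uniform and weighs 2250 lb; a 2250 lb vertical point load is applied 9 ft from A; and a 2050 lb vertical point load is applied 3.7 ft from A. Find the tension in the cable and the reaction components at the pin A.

T = 4927 lb, A_x = 3484 lb, A_y = 3066 lb

ΣM about A: T·sin45°·11.8 − 2250·5.9 − 2250·9 − 2050·3.7 = 0 → T = 41110/(11.8·0.707107) = 4926.97 ≈ 4927 lb.
ΣF_x = 0: A_x − T·cos45° = 0 → A_x = 4926.97 × 0.707107 = 3484 lb.
ΣF_y = 0: A_y + T·sin45° − 2250 − 2250 − 2050 = 0 → A_y = 6550 − 4926.97 × 0.707107 = 3066 lb.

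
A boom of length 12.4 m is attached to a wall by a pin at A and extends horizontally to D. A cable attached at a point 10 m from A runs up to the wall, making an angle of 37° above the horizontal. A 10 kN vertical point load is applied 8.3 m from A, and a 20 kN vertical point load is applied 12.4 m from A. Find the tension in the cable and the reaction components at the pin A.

T = 55.00 kN, A_x = 43.93 kN, A_y = -3.100 kN

ΣM about A: T·sin37°·10 − 10·8.3 − 20·12.4 = 0 → T = 331/(10·0.601815) = 55.0003 ≈ 55.00 kN.
ΣF_x = 0: A_x − T·cos37° = 0 → A_x = 55.0003 × 0.798636 = 43.93 kN.
ΣF_y = 0: A_y + T·sin37° − 10 − 20 = 0 → A_y = 30 − 55.0003 × 0.601815 = -3.100 kN.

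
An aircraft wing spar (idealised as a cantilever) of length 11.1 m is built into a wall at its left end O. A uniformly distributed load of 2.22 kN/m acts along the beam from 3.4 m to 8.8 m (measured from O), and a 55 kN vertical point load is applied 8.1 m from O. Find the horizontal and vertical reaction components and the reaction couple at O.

Resultant of the distributed load: 2.22 × 5.4 = 11.988 kN at 6.1 m from O.
ΣF_x = 0: O_x = 0.
ΣF_y = 0: O_y − 2.22·5.4 − 55 = 0 → O_y = 66.99 kN.
ΣM about O: M_O − (2.22·5.4)·6.1 − 55·8.1 = 0 → M_O = 518.6 kN·m.

O_x = 0, O_y = 66.99 kN, M_O = 518.6 kN·m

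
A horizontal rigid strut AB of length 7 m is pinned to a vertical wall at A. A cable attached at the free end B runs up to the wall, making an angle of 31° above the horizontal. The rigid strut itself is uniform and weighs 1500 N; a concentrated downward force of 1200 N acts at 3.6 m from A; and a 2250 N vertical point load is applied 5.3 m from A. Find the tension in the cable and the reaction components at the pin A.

T = 5962 N, A_x = 5111 N, A_y = 1879 N

ΣM about A: T·sin31°·7 − 1500·3.5 − 1200·3.6 − 2250·5.3 = 0 → T = 21495/(7·0.515038) = 5962.11 ≈ 5962 N.
ΣF_x = 0: A_x − T·cos31° = 0 → A_x = 5962.11 × 0.857167 = 5111 N.
ΣF_y = 0: A_y + T·sin31° − 1500 − 1200 − 2250 = 0 → A_y = 4950 − 5962.11 × 0.515038 = 1879 N.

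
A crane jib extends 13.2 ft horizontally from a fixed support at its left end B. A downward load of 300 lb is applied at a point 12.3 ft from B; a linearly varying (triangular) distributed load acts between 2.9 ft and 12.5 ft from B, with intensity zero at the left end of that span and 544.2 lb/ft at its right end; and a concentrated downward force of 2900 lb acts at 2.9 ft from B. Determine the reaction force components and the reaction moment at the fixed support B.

B_x = 0, B_y = 5812 lb, M_B = 36390 lb·ft

Resultant of the triangular load: ½ × 544.2 × 9.6 = 2612.16 lb, acting at 9.3 ft from B (one-third of the span from the peak).
ΣF_x = 0: B_x = 0.
ΣF_y = 0: B_y − 300 − ½·544.2·9.6 − 2900 = 0 → B_y = 5812 lb.
ΣM about B: M_B − 300·12.3 − (½·544.2·9.6)·9.3 − 2900·2.9 = 0 → M_B = 36390 lb·ft.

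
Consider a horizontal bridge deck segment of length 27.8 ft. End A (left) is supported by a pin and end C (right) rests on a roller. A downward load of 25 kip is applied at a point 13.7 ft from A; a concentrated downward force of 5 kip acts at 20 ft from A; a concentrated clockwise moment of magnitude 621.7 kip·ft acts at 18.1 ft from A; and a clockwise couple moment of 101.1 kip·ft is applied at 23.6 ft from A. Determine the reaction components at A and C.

ΣM about A: C_y·27.8 − 25·13.7 − 5·20 − 621.7 − 101.1 = 0 → C_y = 1165.3/27.8 = 41.9173 ≈ 41.92 kip.
ΣF_y = 0: A_y + 41.9173 − 25 − 5 = 0 → A_y = -11.92 kip.
ΣF_x = 0: no horizontal applied forces, so A_x = 0.

A_x = 0, A_y = -11.92 kip, C_y = 41.92 kip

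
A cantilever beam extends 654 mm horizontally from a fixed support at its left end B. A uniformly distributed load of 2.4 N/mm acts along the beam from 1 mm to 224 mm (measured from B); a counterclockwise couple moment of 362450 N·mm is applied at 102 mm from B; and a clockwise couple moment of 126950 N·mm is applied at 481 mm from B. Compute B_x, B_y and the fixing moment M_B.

B_x = 0, B_y = 535.2 N, M_B = -175300 N·mm

Resultant of the distributed load: 2.4 × 223 = 535.2 N at 112.5 mm from B.
ΣF_x = 0: B_x = 0.
ΣF_y = 0: B_y − 2.4·223 = 0 → B_y = 535.2 N.
ΣM about B: M_B − (2.4·223)·112.5 + 362450 − 126950 = 0 → M_B = -175300 N·mm.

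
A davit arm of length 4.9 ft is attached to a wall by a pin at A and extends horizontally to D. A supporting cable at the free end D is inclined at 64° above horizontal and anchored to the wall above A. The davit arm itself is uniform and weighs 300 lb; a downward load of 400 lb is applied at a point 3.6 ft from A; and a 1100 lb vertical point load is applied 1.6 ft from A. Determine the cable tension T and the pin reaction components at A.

T = 893.5 lb, A_x = 391.7 lb, A_y = 996.9 lb

ΣM about A: T·sin64°·4.9 − 300·2.45 − 400·3.6 − 1100·1.6 = 0 → T = 3935/(4.9·0.898794) = 893.488 ≈ 893.5 lb.
ΣF_x = 0: A_x − T·cos64° = 0 → A_x = 893.488 × 0.438371 = 391.7 lb.
ΣF_y = 0: A_y + T·sin64° − 300 − 400 − 1100 = 0 → A_y = 1800 − 893.488 × 0.898794 = 996.9 lb.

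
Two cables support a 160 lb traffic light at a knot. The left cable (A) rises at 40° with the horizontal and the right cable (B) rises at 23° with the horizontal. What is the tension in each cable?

T_A = 165.3 lb, T_B = 137.6 lb

ΣF_x = 0: −T_A·cos40° + T_B·cos23° = 0 → T_B = 0.8322·T_A.
ΣF_y = 0: T_A·sin40° + T_B·sin23° = 160.
Substitute: T_A·(0.642788 + 0.8322·0.390731) = 160 → T_A = 165.297 ≈ 165.3 lb.
Then T_B = 0.8322 × 165.297 = 137.6 lb.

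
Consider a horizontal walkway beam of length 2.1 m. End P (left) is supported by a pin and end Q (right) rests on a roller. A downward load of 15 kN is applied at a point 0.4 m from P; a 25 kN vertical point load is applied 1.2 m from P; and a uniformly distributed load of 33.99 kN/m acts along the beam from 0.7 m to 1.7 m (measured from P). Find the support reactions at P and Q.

Resultant of the distributed load: 33.99 × 1 = 33.99 kN at 1.2 m from P.
Taking moments about P: Q_y·2.1 − 15·0.4 − 25·1.2 − (33.99·1)·1.2 = 0 → Q_y = 76.788/2.1 = 36.5657 ≈ 36.57 kN.
ΣF_y = 0: P_y + 36.5657 − 15 − 25 − 33.99·1 = 0 → P_y = 37.42 kN.
ΣF_x = 0: no horizontal applied forces, so P_x = 0.

P_x = 0, P_y = 37.42 kN, Q_y = 36.57 kN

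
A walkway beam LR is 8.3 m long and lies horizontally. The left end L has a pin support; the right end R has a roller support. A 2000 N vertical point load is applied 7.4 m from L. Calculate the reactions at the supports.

L_x = 0, L_y = 216.9 N, R_y = 1783 N

Moments about L: R_y·8.3 − 2000·7.4 = 0 → R_y = 14800/8.3 = 1783.13 ≈ 1783 N.
ΣF_y = 0: L_y + 1783.13 − 2000 = 0 → L_y = 216.9 N.
ΣF_x = 0: no horizontal applied forces, so L_x = 0.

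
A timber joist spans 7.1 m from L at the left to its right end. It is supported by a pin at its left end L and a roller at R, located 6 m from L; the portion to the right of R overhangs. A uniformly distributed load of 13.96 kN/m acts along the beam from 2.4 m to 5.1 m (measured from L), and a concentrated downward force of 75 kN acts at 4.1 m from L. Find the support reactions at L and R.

Resultant of the distributed load: 13.96 × 2.7 = 37.692 kN at 3.75 m from L.
Moments about L: R_y·6 − (13.96·2.7)·3.75 − 75·4.1 = 0 → R_y = 448.845/6 = 74.8075 ≈ 74.81 kN.
ΣF_y = 0: L_y + 74.8075 − 13.96·2.7 − 75 = 0 → L_y = 37.88 kN.
ΣF_x = 0: no horizontal applied forces, so L_x = 0.

L_x = 0, L_y = 37.88 kN, R_y = 74.81 kN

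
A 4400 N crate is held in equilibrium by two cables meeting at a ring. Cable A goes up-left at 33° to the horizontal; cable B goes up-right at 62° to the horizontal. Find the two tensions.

ΣF_x = 0: −T_A·cos33° + T_B·cos62° = 0 → T_B = 1.78641·T_A.
ΣF_y = 0: T_A·sin33° + T_B·sin62° = 4400.
Substitute: T_A·(0.544639 + 1.78641·0.882948) = 4400 → T_A = 2073.57 ≈ 2074 N.
Then T_B = 1.78641 × 2073.57 = 3704 N.

T_A = 2074 N, T_B = 3704 N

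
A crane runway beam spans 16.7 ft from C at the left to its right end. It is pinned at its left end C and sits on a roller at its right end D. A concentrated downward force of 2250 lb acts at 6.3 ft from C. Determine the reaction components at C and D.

C_x = 0, C_y = 1401 lb, D_y = 848.8 lb

ΣM about C: D_y·16.7 − 2250·6.3 = 0 → D_y = 14175/16.7 = 848.802 ≈ 848.8 lb.
ΣF_y = 0: C_y + 848.802 − 2250 = 0 → C_y = 1401 lb.
ΣF_x = 0: no horizontal applied forces, so C_x = 0.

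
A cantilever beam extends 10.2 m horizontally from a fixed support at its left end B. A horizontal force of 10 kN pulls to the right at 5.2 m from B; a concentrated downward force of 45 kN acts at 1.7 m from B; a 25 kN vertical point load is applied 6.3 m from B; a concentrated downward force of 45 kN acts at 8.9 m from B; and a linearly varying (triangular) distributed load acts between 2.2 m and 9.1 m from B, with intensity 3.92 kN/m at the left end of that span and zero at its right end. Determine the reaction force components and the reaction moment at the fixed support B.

B_x = -10.00 kN, B_y = 128.5 kN, M_B = 695.4 kN·m

Resultant of the triangular load: ½ × 3.92 × 6.9 = 13.524 kN, acting at 4.5 m from B (one-third of the span from the peak).
ΣF_x = 0: B_x + 10 = 0 → B_x = -10.00 kN.
ΣF_y = 0: B_y − 45 − 25 − 45 − ½·3.92·6.9 = 0 → B_y = 128.5 kN.
ΣM about B: M_B − 45·1.7 − 25·6.3 − 45·8.9 − (½·3.92·6.9)·4.5 = 0 → M_B = 695.4 kN·m.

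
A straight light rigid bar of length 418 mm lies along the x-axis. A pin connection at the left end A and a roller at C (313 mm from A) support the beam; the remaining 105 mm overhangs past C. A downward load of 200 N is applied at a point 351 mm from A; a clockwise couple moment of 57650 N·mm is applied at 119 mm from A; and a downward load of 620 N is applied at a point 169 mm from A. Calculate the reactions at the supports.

A_x = 0, A_y = 76.77 N, C_y = 743.2 N

Taking moments about A: C_y·313 − 200·351 − 57650 − 620·169 = 0 → C_y = 232630/313 = 743.227 ≈ 743.2 N.
ΣF_y = 0: A_y + 743.227 − 200 − 620 = 0 → A_y = 76.77 N.
ΣF_x = 0: no horizontal applied forces, so A_x = 0.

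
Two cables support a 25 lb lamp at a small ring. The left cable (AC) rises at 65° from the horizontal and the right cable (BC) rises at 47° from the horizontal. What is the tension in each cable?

T_AC = 18.39 lb, T_BC = 11.40 lb

ΣF_x = 0: −T_AC·cos65° + T_BC·cos47° = 0 → T_BC = 0.619676·T_AC.
ΣF_y = 0: T_AC·sin65° + T_BC·sin47° = 25.
Substitute: T_AC·(0.906308 + 0.619676·0.731354) = 25 → T_AC = 18.389 ≈ 18.39 lb.
Then T_BC = 0.619676 × 18.389 = 11.40 lb.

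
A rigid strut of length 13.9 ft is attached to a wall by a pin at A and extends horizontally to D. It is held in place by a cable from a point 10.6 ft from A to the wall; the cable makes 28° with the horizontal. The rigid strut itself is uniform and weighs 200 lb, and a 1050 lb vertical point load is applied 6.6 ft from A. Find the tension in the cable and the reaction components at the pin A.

T = 1672 lb, A_x = 1476 lb, A_y = 465.1 lb

ΣM about A: T·sin28°·10.6 − 200·6.95 − 1050·6.6 = 0 → T = 8320/(10.6·0.469472) = 1671.89 ≈ 1672 lb.
ΣF_x = 0: A_x − T·cos28° = 0 → A_x = 1671.89 × 0.882948 = 1476 lb.
ΣF_y = 0: A_y + T·sin28° − 200 − 1050 = 0 → A_y = 1250 − 1671.89 × 0.469472 = 465.1 lb.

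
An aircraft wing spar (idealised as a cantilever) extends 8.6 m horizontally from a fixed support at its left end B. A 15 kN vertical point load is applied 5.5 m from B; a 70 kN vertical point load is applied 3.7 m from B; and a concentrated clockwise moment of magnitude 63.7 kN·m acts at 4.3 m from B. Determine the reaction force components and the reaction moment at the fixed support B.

ΣF_x = 0: B_x = 0.
ΣF_y = 0: B_y − 15 − 70 = 0 → B_y = 85.00 kN.
ΣM about B: M_B − 15·5.5 − 70·3.7 − 63.7 = 0 → M_B = 405.2 kN·m.

B_x = 0, B_y = 85.00 kN, M_B = 405.2 kN·m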